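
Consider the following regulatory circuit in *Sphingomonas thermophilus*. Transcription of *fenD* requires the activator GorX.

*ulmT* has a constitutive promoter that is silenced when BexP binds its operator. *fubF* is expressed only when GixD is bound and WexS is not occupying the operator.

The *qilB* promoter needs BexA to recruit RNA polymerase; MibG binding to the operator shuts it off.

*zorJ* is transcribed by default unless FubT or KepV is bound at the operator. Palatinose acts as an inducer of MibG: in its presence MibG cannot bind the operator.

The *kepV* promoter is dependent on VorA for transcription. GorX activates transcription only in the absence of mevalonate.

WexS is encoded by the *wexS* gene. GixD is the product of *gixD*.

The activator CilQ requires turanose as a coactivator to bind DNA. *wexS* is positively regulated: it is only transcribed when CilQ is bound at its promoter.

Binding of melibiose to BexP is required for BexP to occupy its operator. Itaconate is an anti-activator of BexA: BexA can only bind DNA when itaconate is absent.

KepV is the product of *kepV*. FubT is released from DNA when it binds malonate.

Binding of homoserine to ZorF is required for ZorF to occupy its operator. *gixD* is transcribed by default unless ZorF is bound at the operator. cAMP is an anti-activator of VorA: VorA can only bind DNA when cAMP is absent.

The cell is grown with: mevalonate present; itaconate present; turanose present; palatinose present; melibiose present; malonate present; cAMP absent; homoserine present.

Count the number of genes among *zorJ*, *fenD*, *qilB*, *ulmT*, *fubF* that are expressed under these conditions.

Malonate is present, so FubT is inactive.
cAMP is absent, so VorA is active.
No repressor is bound and VorA is active, so *kepV* is transcribed.
So KepV is produced and active.
With repressor KepV bound, *zorJ* is not transcribed.
→ *zorJ* is OFF.
Mevalonate is present, so GorX is inactive.
Required activator GorX is absent, so *fenD* is not transcribed.
→ *fenD* is OFF.
Palatinose is present, so MibG is inactive.
Itaconate is present, so BexA is inactive.
Required activator BexA is absent, so *qilB* is not transcribed.
→ *qilB* is OFF.
Melibiose is present, so BexP is active.
With repressor BexP bound, *ulmT* is not transcribed.
→ *ulmT* is OFF.
Homoserine is present, so ZorF is active.
With repressor ZorF bound, *gixD* is not transcribed.
So GixD is not produced.
Turanose is present, so CilQ is active.
No repressor is bound and CilQ is active, so *wexS* is transcribed.
So WexS is produced and active.
With repressor WexS bound, *fubF* is not transcribed.
→ *fubF* is OFF.
0 of the 5 genes are transcribed.

0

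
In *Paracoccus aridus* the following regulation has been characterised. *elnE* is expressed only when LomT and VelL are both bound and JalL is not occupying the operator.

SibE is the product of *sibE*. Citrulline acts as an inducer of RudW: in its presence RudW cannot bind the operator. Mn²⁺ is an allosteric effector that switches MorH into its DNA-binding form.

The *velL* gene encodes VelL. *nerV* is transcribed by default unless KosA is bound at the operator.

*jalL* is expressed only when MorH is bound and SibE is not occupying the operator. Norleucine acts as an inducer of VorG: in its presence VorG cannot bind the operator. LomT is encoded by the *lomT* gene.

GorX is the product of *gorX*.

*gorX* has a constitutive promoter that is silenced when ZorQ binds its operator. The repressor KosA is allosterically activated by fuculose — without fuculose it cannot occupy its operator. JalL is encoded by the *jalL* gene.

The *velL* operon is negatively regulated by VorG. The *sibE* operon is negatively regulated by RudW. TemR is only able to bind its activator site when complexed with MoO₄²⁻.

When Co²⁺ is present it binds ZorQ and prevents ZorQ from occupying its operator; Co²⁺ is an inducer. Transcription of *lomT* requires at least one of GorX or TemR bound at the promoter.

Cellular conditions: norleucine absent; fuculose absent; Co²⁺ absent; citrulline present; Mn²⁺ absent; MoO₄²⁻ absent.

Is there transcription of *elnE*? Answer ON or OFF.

Co²⁺ is absent, so ZorQ is active.
With repressor ZorQ bound, *gorX* is not transcribed.
So GorX is not produced.
MoO₄²⁻ is absent, so TemR is inactive.
No activator is available at the *lomT* promoter, so *lomT* is not transcribed.
So LomT is not produced.
Norleucine is absent, so VorG is active.
With repressor VorG bound, *velL* is not transcribed.
So VelL is not produced.
Mn²⁺ is absent, so MorH is inactive.
Citrulline is present, so RudW is inactive.
With no repressor bound, *sibE* is transcribed.
So SibE is produced and active.
With repressor SibE bound, *jalL* is not transcribed.
So JalL is not produced.
Required activator LomT is absent, so *elnE* is not transcribed.

OFF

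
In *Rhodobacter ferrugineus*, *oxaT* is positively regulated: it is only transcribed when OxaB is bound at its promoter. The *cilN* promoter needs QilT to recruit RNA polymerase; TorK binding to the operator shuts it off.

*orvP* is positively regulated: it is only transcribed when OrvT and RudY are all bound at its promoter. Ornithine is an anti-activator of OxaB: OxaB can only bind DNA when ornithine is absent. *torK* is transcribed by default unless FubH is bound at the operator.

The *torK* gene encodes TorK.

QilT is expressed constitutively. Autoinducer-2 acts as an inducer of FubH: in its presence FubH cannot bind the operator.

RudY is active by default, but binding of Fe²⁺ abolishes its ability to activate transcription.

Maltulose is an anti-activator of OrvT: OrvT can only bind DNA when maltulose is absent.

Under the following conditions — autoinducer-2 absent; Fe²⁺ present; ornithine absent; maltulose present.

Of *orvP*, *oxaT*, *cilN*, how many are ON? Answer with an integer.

Maltulose is present, so OrvT is inactive.
Fe²⁺ is present, so RudY is inactive.
Required activator OrvT is absent, so *orvP* is not transcribed.
→ *orvP* is OFF.
Ornithine is absent, so OxaB is active.
No repressor is bound and OxaB is active, so *oxaT* is transcribed.
→ *oxaT* is ON.
Autoinducer-2 is absent, so FubH is active.
With repressor FubH bound, *torK* is not transcribed.
So TorK is not produced.
QilT is produced constitutively and is active.
No repressor is bound and QilT is active, so *cilN* is transcribed.
→ *cilN* is ON.
2 of the 3 genes are transcribed.

2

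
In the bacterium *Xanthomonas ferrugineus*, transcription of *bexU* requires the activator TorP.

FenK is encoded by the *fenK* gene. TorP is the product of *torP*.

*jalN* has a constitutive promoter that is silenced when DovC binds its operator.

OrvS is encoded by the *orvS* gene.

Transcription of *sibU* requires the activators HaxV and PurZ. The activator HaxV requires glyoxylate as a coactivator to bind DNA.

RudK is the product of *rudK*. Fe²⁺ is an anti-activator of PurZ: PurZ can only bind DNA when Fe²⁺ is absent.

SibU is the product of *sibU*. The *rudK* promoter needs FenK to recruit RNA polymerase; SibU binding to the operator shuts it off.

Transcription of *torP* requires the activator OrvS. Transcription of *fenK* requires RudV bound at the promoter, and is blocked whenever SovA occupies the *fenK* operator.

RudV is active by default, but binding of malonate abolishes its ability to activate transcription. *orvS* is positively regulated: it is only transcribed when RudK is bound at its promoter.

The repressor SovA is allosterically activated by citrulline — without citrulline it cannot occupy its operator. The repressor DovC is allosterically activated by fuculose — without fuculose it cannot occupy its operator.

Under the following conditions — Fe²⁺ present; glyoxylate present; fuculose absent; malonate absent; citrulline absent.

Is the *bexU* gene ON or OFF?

ON

Glyoxylate is present, so HaxV is active.
Fe²⁺ is present, so PurZ is inactive.
Required activator PurZ is absent, so *sibU* is not transcribed.
So SibU is not produced.
Malonate is absent, so RudV is active.
Citrulline is absent, so SovA is inactive.
No repressor is bound and RudV is active, so *fenK* is transcribed.
So FenK is produced and active.
No repressor is bound and FenK is active, so *rudK* is transcribed.
So RudK is produced and active.
No repressor is bound and RudK is active, so *orvS* is transcribed.
So OrvS is produced and active.
No repressor is bound and OrvS is active, so *torP* is transcribed.
So TorP is produced and active.
No repressor is bound and TorP is active, so *bexU* is transcribed.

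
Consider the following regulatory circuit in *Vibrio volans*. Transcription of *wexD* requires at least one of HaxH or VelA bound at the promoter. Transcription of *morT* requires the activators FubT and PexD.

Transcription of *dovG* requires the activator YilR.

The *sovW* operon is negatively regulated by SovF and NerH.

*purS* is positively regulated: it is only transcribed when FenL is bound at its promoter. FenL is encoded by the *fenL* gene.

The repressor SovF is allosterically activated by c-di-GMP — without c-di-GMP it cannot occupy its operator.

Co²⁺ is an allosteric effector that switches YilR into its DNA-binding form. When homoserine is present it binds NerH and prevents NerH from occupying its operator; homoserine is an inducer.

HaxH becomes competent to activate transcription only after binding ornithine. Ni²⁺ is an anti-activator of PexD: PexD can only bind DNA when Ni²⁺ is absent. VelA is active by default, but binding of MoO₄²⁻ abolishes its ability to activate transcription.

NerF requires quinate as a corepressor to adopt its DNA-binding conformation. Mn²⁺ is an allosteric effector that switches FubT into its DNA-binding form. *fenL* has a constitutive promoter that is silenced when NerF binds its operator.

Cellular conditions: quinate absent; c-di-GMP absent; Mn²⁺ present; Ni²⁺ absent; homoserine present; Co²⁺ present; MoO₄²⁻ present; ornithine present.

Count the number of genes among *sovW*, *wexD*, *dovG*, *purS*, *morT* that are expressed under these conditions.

5

c-di-GMP is absent, so SovF is inactive.
Homoserine is present, so NerH is inactive.
With no repressor bound, *sovW* is transcribed.
→ *sovW* is ON.
Ornithine is present, so HaxH is active.
MoO₄²⁻ is present, so VelA is inactive.
Activator HaxH is present, so *wexD* is transcribed.
→ *wexD* is ON.
Co²⁺ is present, so YilR is active.
No repressor is bound and YilR is active, so *dovG* is transcribed.
→ *dovG* is ON.
Quinate is absent, so NerF is inactive.
With no repressor bound, *fenL* is transcribed.
So FenL is produced and active.
No repressor is bound and FenL is active, so *purS* is transcribed.
→ *purS* is ON.
Mn²⁺ is present, so FubT is active.
Ni²⁺ is absent, so PexD is active.
No repressor is bound and FubT and PexD are active, so *morT* is transcribed.
→ *morT* is ON.
5 of the 5 genes are transcribed.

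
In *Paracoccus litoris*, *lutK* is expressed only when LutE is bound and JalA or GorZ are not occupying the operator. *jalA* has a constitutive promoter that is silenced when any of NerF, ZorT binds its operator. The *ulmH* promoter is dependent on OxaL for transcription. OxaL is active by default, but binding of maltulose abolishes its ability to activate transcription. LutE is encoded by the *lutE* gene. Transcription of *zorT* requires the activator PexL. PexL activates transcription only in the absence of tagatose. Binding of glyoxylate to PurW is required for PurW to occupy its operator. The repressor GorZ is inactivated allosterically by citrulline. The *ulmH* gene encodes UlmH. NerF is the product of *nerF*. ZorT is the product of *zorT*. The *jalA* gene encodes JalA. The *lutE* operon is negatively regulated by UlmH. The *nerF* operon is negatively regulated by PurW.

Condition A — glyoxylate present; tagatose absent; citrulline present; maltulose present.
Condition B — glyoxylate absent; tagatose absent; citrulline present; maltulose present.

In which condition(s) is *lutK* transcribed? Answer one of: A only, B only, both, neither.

both

Condition A:
Glyoxylate is present, so PurW is active.
With repressor PurW bound, *nerF* is not transcribed.
So NerF is not produced.
Tagatose is absent, so PexL is active.
No repressor is bound and PexL is active, so *zorT* is transcribed.
So ZorT is produced and active.
With repressor ZorT bound, *jalA* is not transcribed.
So JalA is not produced.
Citrulline is present, so GorZ is inactive.
Maltulose is present, so OxaL is inactive.
Required activator OxaL is absent, so *ulmH* is not transcribed.
So UlmH is not produced.
With no repressor bound, *lutE* is transcribed.
So LutE is produced and active.
No repressor is bound and LutE is active, so *lutK* is transcribed.
→ *lutK* is ON in A.
Condition B:
Glyoxylate is absent, so PurW is inactive.
With no repressor bound, *nerF* is transcribed.
So NerF is produced and active.
Tagatose is absent, so PexL is active.
No repressor is bound and PexL is active, so *zorT* is transcribed.
So ZorT is produced and active.
With repressor NerF bound, *jalA* is not transcribed.
So JalA is not produced.
Citrulline is present, so GorZ is inactive.
Maltulose is present, so OxaL is inactive.
Required activator OxaL is absent, so *ulmH* is not transcribed.
So UlmH is not produced.
With no repressor bound, *lutE* is transcribed.
So LutE is produced and active.
No repressor is bound and LutE is active, so *lutK* is transcribed.
→ *lutK* is ON in B.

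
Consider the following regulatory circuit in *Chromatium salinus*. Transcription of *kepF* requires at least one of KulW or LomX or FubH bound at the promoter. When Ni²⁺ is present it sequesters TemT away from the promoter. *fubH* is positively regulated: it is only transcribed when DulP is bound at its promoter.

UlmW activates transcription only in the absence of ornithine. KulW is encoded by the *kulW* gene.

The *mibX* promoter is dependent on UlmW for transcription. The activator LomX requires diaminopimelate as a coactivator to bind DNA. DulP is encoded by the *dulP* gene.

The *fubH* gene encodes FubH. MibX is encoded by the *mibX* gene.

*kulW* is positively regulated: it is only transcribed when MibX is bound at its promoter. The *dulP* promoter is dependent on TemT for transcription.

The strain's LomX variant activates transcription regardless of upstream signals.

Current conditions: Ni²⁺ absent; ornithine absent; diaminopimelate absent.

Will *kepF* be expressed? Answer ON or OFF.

ON

Ornithine is absent, so UlmW is active.
No repressor is bound and UlmW is active, so *mibX* is transcribed.
So MibX is produced and active.
No repressor is bound and MibX is active, so *kulW* is transcribed.
So KulW is produced and active.
LomX is constitutively active in this strain.
Ni²⁺ is absent, so TemT is active.
No repressor is bound and TemT is active, so *dulP* is transcribed.
So DulP is produced and active.
No repressor is bound and DulP is active, so *fubH* is transcribed.
So FubH is produced and active.
Activator KulW is present, so *kepF* is transcribed.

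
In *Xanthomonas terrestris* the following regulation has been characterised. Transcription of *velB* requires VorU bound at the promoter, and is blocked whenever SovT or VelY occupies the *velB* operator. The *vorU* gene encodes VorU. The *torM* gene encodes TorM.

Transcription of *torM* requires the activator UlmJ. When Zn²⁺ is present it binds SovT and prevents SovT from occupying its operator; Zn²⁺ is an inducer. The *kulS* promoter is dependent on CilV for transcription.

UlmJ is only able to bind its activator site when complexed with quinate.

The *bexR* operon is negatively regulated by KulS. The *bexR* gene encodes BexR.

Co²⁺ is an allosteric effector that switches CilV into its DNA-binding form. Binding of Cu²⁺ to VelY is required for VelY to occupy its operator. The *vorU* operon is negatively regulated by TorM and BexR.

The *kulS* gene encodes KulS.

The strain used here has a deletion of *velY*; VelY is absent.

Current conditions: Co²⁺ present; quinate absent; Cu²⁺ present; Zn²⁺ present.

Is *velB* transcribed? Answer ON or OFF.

Quinate is absent, so UlmJ is inactive.
Required activator UlmJ is absent, so *torM* is not transcribed.
So TorM is not produced.
Co²⁺ is present, so CilV is active.
No repressor is bound and CilV is active, so *kulS* is transcribed.
So KulS is produced and active.
With repressor KulS bound, *bexR* is not transcribed.
So BexR is not produced.
With no repressor bound, *vorU* is transcribed.
So VorU is produced and active.
Zn²⁺ is present, so SovT is inactive.
VelY is non-functional in this strain, so it has no effect.
No repressor is bound and VorU is active, so *velB* is transcribed.

ON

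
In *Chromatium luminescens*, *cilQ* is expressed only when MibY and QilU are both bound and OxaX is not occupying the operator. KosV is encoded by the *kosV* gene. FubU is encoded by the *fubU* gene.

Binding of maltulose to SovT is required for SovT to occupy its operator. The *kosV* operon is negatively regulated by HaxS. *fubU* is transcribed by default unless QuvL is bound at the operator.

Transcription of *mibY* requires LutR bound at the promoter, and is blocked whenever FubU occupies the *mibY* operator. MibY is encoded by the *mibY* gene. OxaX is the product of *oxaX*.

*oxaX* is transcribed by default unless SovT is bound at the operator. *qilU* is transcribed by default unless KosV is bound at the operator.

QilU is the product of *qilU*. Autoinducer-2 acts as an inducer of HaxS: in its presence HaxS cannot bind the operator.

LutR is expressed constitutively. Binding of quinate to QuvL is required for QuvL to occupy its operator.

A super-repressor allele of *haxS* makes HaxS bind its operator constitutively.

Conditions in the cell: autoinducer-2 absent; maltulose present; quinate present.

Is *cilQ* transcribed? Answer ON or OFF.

Quinate is present, so QuvL is active.
With repressor QuvL bound, *fubU* is not transcribed.
So FubU is not produced.
LutR is produced constitutively and is active.
No repressor is bound and LutR is active, so *mibY* is transcribed.
So MibY is produced and active.
Maltulose is present, so SovT is active.
With repressor SovT bound, *oxaX* is not transcribed.
So OxaX is not produced.
HaxS is constitutively active in this strain.
With repressor HaxS bound, *kosV* is not transcribed.
So KosV is not produced.
With no repressor bound, *qilU* is transcribed.
So QilU is produced and active.
No repressor is bound and MibY and QilU are active, so *cilQ* is transcribed.

ON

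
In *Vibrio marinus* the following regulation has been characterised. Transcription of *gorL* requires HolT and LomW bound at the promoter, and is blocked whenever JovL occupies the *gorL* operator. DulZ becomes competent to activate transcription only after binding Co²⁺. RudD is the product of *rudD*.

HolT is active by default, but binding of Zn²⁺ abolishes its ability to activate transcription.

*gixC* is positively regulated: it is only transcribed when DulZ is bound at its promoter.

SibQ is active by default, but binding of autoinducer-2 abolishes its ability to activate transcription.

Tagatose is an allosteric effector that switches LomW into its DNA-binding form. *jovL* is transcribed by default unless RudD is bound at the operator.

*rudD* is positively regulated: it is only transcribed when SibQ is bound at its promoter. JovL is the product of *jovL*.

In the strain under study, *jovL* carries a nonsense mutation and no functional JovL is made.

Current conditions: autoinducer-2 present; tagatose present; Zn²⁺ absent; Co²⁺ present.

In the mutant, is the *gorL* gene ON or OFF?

Zn²⁺ is absent, so HolT is active.
Tagatose is present, so LomW is active.
JovL is non-functional in this strain, so it has no effect.
No repressor is bound and HolT and LomW are active, so *gorL* is transcribed.

ON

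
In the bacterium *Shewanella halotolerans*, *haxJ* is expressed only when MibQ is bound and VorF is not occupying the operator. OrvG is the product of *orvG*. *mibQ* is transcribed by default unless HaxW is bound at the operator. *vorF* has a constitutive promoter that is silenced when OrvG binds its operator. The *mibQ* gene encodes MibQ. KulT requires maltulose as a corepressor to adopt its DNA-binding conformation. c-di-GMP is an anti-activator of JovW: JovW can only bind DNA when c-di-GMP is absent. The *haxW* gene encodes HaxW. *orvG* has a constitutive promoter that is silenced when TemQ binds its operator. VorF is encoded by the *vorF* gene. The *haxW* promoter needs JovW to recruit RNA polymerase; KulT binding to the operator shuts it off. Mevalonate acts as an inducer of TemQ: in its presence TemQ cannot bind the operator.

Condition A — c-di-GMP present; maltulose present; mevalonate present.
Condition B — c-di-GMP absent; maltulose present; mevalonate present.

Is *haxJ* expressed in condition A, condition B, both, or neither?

Condition A:
c-di-GMP is present, so JovW is inactive.
Maltulose is present, so KulT is active.
With repressor KulT bound, *haxW* is not transcribed.
So HaxW is not produced.
With no repressor bound, *mibQ* is transcribed.
So MibQ is produced and active.
Mevalonate is present, so TemQ is inactive.
With no repressor bound, *orvG* is transcribed.
So OrvG is produced and active.
With repressor OrvG bound, *vorF* is not transcribed.
So VorF is not produced.
No repressor is bound and MibQ is active, so *haxJ* is transcribed.
→ *haxJ* is ON in A.
Condition B:
c-di-GMP is absent, so JovW is active.
Maltulose is present, so KulT is active.
With repressor KulT bound, *haxW* is not transcribed.
So HaxW is not produced.
With no repressor bound, *mibQ* is transcribed.
So MibQ is produced and active.
Mevalonate is present, so TemQ is inactive.
With no repressor bound, *orvG* is transcribed.
So OrvG is produced and active.
With repressor OrvG bound, *vorF* is not transcribed.
So VorF is not produced.
No repressor is bound and MibQ is active, so *haxJ* is transcribed.
→ *haxJ* is ON in B.

both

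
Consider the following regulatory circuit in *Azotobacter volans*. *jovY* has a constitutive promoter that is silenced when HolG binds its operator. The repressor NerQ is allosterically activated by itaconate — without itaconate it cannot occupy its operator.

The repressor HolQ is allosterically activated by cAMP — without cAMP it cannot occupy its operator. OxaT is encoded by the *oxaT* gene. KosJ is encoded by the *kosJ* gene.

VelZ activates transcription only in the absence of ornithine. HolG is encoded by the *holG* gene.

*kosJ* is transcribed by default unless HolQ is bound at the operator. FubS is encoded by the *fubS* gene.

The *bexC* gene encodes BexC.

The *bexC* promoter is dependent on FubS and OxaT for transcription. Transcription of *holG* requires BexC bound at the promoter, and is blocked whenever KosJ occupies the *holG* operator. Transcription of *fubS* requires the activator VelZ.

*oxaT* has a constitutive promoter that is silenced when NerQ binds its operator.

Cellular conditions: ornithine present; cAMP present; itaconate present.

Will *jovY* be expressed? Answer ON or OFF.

ON

Ornithine is present, so VelZ is inactive.
Required activator VelZ is absent, so *fubS* is not transcribed.
So FubS is not produced.
Itaconate is present, so NerQ is active.
With repressor NerQ bound, *oxaT* is not transcribed.
So OxaT is not produced.
Required activator FubS is absent, so *bexC* is not transcribed.
So BexC is not produced.
cAMP is present, so HolQ is active.
With repressor HolQ bound, *kosJ* is not transcribed.
So KosJ is not produced.
Required activator BexC is absent, so *holG* is not transcribed.
So HolG is not produced.
With no repressor bound, *jovY* is transcribed.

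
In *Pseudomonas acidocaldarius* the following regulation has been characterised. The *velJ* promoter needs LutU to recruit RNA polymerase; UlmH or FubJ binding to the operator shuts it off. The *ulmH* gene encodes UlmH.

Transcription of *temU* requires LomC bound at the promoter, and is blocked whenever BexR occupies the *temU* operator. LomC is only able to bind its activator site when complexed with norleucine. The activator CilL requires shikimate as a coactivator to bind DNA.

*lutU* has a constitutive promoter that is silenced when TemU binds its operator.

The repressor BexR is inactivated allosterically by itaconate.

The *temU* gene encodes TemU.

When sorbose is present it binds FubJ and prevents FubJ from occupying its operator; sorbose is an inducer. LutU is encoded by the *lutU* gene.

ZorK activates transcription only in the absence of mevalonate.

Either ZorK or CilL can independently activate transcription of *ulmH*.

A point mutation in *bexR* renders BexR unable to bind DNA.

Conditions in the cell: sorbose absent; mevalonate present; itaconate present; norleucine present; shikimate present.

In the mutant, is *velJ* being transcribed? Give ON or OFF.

Mevalonate is present, so ZorK is inactive.
Shikimate is present, so CilL is active.
Activator CilL is present, so *ulmH* is transcribed.
So UlmH is produced and active.
Norleucine is present, so LomC is active.
BexR is non-functional in this strain, so it has no effect.
No repressor is bound and LomC is active, so *temU* is transcribed.
So TemU is produced and active.
With repressor TemU bound, *lutU* is not transcribed.
So LutU is not produced.
Sorbose is absent, so FubJ is active.
With repressor UlmH bound, *velJ* is not transcribed.

OFF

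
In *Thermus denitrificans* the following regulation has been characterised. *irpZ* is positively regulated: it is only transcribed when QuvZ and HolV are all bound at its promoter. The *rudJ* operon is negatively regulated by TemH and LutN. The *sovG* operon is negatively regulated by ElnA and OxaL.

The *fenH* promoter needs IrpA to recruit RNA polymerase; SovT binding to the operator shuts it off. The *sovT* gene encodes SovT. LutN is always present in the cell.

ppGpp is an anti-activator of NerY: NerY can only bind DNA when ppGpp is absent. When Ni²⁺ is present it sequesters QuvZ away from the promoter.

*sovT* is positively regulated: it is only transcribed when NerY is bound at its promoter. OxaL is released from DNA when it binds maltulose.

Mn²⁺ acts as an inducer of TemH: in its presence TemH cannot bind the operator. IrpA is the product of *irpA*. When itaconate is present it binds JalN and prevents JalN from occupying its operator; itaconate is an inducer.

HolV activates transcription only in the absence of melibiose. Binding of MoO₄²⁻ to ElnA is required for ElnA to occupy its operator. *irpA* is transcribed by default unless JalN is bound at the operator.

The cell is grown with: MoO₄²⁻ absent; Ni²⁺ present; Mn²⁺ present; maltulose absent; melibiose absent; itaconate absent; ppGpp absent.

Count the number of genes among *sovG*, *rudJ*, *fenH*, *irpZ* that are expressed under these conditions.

MoO₄²⁻ is absent, so ElnA is inactive.
Maltulose is absent, so OxaL is active.
With repressor OxaL bound, *sovG* is not transcribed.
→ *sovG* is OFF.
Mn²⁺ is present, so TemH is inactive.
LutN is produced constitutively and is active.
With repressor LutN bound, *rudJ* is not transcribed.
→ *rudJ* is OFF.
Itaconate is absent, so JalN is active.
With repressor JalN bound, *irpA* is not transcribed.
So IrpA is not produced.
ppGpp is absent, so NerY is active.
No repressor is bound and NerY is active, so *sovT* is transcribed.
So SovT is produced and active.
With repressor SovT bound, *fenH* is not transcribed.
→ *fenH* is OFF.
Ni²⁺ is present, so QuvZ is inactive.
Melibiose is absent, so HolV is active.
Required activator QuvZ is absent, so *irpZ* is not transcribed.
→ *irpZ* is OFF.
0 of the 4 genes are transcribed.

0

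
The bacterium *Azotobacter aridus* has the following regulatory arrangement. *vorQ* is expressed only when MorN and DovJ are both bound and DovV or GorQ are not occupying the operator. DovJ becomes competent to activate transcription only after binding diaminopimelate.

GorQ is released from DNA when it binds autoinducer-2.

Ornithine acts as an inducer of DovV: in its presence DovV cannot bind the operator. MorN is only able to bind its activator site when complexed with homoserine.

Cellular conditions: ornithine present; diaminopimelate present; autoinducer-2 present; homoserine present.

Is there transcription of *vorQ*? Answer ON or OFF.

ON

Ornithine is present, so DovV is inactive.
Homoserine is present, so MorN is active.
Diaminopimelate is present, so DovJ is active.
Autoinducer-2 is present, so GorQ is inactive.
No repressor is bound and MorN and DovJ are active, so *vorQ* is transcribed.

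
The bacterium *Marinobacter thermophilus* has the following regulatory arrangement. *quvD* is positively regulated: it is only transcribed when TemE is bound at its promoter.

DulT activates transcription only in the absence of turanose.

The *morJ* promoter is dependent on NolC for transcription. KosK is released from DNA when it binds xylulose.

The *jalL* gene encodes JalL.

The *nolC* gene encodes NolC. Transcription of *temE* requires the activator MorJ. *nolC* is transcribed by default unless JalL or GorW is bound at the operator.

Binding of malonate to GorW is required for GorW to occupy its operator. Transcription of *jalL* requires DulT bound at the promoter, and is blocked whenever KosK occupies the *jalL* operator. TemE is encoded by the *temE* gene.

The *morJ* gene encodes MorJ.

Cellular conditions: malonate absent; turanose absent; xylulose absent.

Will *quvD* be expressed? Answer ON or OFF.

ON

Xylulose is absent, so KosK is active.
Turanose is absent, so DulT is active.
With repressor KosK bound, *jalL* is not transcribed.
So JalL is not produced.
Malonate is absent, so GorW is inactive.
With no repressor bound, *nolC* is transcribed.
So NolC is produced and active.
No repressor is bound and NolC is active, so *morJ* is transcribed.
So MorJ is produced and active.
No repressor is bound and MorJ is active, so *temE* is transcribed.
So TemE is produced and active.
No repressor is bound and TemE is active, so *quvD* is transcribed.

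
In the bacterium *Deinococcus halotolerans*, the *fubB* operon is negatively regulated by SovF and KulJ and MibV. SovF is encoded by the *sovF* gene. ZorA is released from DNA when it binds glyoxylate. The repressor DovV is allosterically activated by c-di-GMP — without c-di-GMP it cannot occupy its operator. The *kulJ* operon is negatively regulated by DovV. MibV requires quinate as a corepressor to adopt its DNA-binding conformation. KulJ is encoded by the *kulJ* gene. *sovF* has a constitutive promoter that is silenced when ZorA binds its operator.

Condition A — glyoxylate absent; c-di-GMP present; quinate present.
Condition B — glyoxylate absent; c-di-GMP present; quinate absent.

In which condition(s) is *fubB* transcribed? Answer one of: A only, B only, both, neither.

B only

Condition A:
Glyoxylate is absent, so ZorA is active.
With repressor ZorA bound, *sovF* is not transcribed.
So SovF is not produced.
c-di-GMP is present, so DovV is active.
With repressor DovV bound, *kulJ* is not transcribed.
So KulJ is not produced.
Quinate is present, so MibV is active.
With repressor MibV bound, *fubB* is not transcribed.
→ *fubB* is OFF in A.
Condition B:
Glyoxylate is absent, so ZorA is active.
With repressor ZorA bound, *sovF* is not transcribed.
So SovF is not produced.
c-di-GMP is present, so DovV is active.
With repressor DovV bound, *kulJ* is not transcribed.
So KulJ is not produced.
Quinate is absent, so MibV is inactive.
With no repressor bound, *fubB* is transcribed.
→ *fubB* is ON in B.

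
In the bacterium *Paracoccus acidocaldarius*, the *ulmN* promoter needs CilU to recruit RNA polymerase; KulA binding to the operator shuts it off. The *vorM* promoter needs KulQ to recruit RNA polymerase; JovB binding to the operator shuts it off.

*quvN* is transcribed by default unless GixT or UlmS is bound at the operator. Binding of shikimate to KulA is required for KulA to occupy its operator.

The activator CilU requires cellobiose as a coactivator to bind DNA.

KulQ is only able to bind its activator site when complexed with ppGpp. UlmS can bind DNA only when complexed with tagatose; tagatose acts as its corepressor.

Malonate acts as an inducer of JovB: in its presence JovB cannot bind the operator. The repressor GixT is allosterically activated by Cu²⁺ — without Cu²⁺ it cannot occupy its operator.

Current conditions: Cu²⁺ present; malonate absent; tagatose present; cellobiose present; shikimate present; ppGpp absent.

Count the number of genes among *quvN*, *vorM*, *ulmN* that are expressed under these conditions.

Cu²⁺ is present, so GixT is active.
Tagatose is present, so UlmS is active.
With repressor GixT bound, *quvN* is not transcribed.
→ *quvN* is OFF.
Malonate is absent, so JovB is active.
ppGpp is absent, so KulQ is inactive.
With repressor JovB bound, *vorM* is not transcribed.
→ *vorM* is OFF.
Shikimate is present, so KulA is active.
Cellobiose is present, so CilU is active.
With repressor KulA bound, *ulmN* is not transcribed.
→ *ulmN* is OFF.
0 of the 3 genes are transcribed.

0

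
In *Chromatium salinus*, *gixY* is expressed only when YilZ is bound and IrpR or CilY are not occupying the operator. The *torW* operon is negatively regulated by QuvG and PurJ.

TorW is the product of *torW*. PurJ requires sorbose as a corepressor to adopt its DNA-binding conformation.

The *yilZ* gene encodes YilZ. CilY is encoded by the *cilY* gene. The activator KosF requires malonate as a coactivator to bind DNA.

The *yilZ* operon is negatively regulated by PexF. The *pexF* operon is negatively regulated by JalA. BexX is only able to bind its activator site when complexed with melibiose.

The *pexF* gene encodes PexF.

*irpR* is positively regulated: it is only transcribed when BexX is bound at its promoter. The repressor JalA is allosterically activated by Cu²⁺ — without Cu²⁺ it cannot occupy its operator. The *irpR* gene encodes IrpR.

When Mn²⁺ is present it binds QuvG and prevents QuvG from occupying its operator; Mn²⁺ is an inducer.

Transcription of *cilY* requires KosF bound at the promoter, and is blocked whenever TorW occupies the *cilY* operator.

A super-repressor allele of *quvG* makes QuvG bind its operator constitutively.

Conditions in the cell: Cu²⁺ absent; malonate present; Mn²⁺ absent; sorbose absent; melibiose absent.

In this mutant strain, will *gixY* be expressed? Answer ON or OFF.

OFF

Melibiose is absent, so BexX is inactive.
Required activator BexX is absent, so *irpR* is not transcribed.
So IrpR is not produced.
QuvG is constitutively active in this strain.
Sorbose is absent, so PurJ is inactive.
With repressor QuvG bound, *torW* is not transcribed.
So TorW is not produced.
Malonate is present, so KosF is active.
No repressor is bound and KosF is active, so *cilY* is transcribed.
So CilY is produced and active.
Cu²⁺ is absent, so JalA is inactive.
With no repressor bound, *pexF* is transcribed.
So PexF is produced and active.
With repressor PexF bound, *yilZ* is not transcribed.
So YilZ is not produced.
With repressor CilY bound, *gixY* is not transcribed.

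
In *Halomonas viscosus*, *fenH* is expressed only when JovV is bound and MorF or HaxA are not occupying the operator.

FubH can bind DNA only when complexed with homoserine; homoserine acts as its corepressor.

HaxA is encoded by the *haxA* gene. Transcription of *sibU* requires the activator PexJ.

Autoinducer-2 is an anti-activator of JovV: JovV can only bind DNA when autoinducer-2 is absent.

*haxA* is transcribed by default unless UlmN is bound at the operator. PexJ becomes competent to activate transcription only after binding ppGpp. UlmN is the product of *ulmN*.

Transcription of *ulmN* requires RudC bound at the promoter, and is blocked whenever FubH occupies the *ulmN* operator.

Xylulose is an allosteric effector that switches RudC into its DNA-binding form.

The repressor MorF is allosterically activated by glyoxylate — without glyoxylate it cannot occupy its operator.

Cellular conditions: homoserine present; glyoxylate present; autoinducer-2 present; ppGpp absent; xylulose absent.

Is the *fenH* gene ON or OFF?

Glyoxylate is present, so MorF is active.
Autoinducer-2 is present, so JovV is inactive.
Xylulose is absent, so RudC is inactive.
Homoserine is present, so FubH is active.
With repressor FubH bound, *ulmN* is not transcribed.
So UlmN is not produced.
With no repressor bound, *haxA* is transcribed.
So HaxA is produced and active.
With repressor MorF bound, *fenH* is not transcribed.

OFF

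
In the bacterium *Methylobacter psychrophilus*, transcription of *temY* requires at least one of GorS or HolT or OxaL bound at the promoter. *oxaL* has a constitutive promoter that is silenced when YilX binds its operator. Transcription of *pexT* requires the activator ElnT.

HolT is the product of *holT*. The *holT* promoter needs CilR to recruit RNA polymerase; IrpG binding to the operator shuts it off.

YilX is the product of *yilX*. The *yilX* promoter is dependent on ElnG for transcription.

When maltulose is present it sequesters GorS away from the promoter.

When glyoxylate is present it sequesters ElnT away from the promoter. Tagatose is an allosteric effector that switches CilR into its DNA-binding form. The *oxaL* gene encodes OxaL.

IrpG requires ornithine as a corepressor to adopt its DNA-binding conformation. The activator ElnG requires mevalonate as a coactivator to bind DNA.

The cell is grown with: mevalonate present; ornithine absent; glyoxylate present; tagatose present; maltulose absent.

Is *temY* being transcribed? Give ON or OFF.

ON

Maltulose is absent, so GorS is active.
Tagatose is present, so CilR is active.
Ornithine is absent, so IrpG is inactive.
No repressor is bound and CilR is active, so *holT* is transcribed.
So HolT is produced and active.
Mevalonate is present, so ElnG is active.
No repressor is bound and ElnG is active, so *yilX* is transcribed.
So YilX is produced and active.
With repressor YilX bound, *oxaL* is not transcribed.
So OxaL is not produced.
Activator GorS is present, so *temY* is transcribed.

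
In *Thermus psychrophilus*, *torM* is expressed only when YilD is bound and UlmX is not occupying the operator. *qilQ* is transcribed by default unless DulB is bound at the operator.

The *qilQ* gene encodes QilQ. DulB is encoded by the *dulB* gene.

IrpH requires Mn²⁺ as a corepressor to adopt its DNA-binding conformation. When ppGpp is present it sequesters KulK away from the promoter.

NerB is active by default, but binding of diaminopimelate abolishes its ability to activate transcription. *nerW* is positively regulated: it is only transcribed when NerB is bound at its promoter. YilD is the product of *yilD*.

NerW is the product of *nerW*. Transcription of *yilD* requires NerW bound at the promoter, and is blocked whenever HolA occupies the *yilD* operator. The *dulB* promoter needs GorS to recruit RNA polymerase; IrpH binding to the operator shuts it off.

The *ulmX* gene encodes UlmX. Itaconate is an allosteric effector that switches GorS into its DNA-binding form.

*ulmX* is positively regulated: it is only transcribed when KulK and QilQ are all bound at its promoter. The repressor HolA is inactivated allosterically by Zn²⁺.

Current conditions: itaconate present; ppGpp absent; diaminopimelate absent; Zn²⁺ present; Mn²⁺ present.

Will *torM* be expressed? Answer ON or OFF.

ppGpp is absent, so KulK is active.
Mn²⁺ is present, so IrpH is active.
Itaconate is present, so GorS is active.
With repressor IrpH bound, *dulB* is not transcribed.
So DulB is not produced.
With no repressor bound, *qilQ* is transcribed.
So QilQ is produced and active.
No repressor is bound and KulK and QilQ are active, so *ulmX* is transcribed.
So UlmX is produced and active.
Diaminopimelate is absent, so NerB is active.
No repressor is bound and NerB is active, so *nerW* is transcribed.
So NerW is produced and active.
Zn²⁺ is present, so HolA is inactive.
No repressor is bound and NerW is active, so *yilD* is transcribed.
So YilD is produced and active.
With repressor UlmX bound, *torM* is not transcribed.

OFF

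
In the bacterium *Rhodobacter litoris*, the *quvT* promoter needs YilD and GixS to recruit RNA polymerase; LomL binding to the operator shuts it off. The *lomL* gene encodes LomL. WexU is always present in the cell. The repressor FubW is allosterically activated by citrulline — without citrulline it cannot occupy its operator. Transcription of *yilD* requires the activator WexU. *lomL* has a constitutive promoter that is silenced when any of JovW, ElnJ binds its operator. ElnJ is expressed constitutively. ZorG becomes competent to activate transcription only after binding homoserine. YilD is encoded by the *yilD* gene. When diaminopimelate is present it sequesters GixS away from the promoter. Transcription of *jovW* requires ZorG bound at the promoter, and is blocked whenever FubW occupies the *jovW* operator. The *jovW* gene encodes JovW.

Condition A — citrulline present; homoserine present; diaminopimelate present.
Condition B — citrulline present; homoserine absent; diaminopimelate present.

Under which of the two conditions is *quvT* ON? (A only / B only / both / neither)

Condition A:
Citrulline is present, so FubW is active.
Homoserine is present, so ZorG is active.
With repressor FubW bound, *jovW* is not transcribed.
So JovW is not produced.
ElnJ is produced constitutively and is active.
With repressor ElnJ bound, *lomL* is not transcribed.
So LomL is not produced.
WexU is produced constitutively and is active.
No repressor is bound and WexU is active, so *yilD* is transcribed.
So YilD is produced and active.
Diaminopimelate is present, so GixS is inactive.
Required activator GixS is absent, so *quvT* is not transcribed.
→ *quvT* is OFF in A.
Condition B:
Citrulline is present, so FubW is active.
Homoserine is absent, so ZorG is inactive.
With repressor FubW bound, *jovW* is not transcribed.
So JovW is not produced.
ElnJ is produced constitutively and is active.
With repressor ElnJ bound, *lomL* is not transcribed.
So LomL is not produced.
WexU is produced constitutively and is active.
No repressor is bound and WexU is active, so *yilD* is transcribed.
So YilD is produced and active.
Diaminopimelate is present, so GixS is inactive.
Required activator GixS is absent, so *quvT* is not transcribed.
→ *quvT* is OFF in B.

neither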